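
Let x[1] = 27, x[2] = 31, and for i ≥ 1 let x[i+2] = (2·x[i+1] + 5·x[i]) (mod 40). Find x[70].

Listing terms: x[1] = 27, x[2] = 31, x[3] = 37, x[4] = 29, x[5] = 3, x[6] = 31, x[7] = 37.
Since (x[6], x[7]) = (x[2], x[3]) = (31, 37) (two consecutive terms determine the rest), the sequence is eventually periodic: after a pre-period of length 1 it cycles with period 4.
For i ≥ 2, x[i] depends only on (i - 2) mod 4. (70 - 2) mod 4 = 0, so x[70] = x[2] = 31.

31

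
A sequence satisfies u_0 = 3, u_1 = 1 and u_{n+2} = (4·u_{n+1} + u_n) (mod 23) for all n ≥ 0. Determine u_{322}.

Listing terms: u_0 = 3; u_1 = 1; u_2 = 7; u_3 = 6; u_4 = 8; u_5 = 15; u_6 = 22; u_7 = 11; u_8 = 20; u_9 = 22; u_{10} = 16; u_{11} = 17; u_{12} = 15; u_{13} = 8; u_{14} = 1; u_{15} = 12; u_{16} = 3; u_{17} = 1.
Since (u_{16}, u_{17}) = (u_0, u_1) = (3, 1) (two consecutive terms determine the rest), the sequence is periodic with period 16.
(322 - 0) mod 16 = 2, so u_{322} = u_2 = 7.

7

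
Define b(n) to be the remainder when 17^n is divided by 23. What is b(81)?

b(1) = 17; b(2) = 13; b(3) = 14; b(4) = 8; b(5) = 21; b(6) = 12; b(7) = 20; b(8) = 18; b(9) = 7; b(10) = 4; b(11) = 22; b(12) = 6; b(13) = 10; b(14) = 9; b(15) = 15; b(16) = 2; b(17) = 11; b(18) = 3; b(19) = 5; b(20) = 16; b(21) = 19; b(22) = 1; b(23) = 17.
Since b(23) = b(1) = 17, the sequence is periodic with period 22.
So b(81) = b(1 + ((81-1) mod 22)) = b(15) = 15.

15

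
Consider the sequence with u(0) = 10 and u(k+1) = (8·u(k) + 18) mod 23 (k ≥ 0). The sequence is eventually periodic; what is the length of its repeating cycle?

11

Listing terms: u(0) = 10,  u(1) = 6,  u(2) = 20,  u(3) = 17,  u(4) = 16,  u(5) = 8,  u(6) = 13,  u(7) = 7,  u(8) = 5,  u(9) = 12,  u(10) = 22,  u(11) = 10.
The sequence repeats with period 11.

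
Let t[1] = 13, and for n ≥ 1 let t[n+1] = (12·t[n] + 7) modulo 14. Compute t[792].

We have t[1] = 13,  t[2] = 9,  t[3] = 3,  t[4] = 1,  t[5] = 5,  t[6] = 11,  t[7] = 13.
The sequence repeats with period 6.
(792 - 1) mod 6 = 5, so t[792] = t[6] = 11.

11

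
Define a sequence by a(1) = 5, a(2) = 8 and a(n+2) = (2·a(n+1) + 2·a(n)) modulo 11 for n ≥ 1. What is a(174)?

2

We have a(1) = 5, a(2) = 8, a(3) = 4, a(4) = 2, a(5) = 1, a(6) = 6, a(7) = 3, a(8) = 7, a(9) = 9, a(10) = 10, a(11) = 5, a(12) = 8.
The sequence repeats with period 10.
(174 - 1) mod 10 = 3, so a(174) = a(4) = 2.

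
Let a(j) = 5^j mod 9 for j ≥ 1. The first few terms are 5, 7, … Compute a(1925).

2

a(1) = 5,  a(2) = 7,  a(3) = 8,  a(4) = 4,  a(5) = 2,  a(6) = 1,  a(7) = 5.
Since a(7) = a(1) = 5, the sequence is periodic with period 6.
(1925 - 1) mod 6 = 4, so a(1925) = a(5) = 2.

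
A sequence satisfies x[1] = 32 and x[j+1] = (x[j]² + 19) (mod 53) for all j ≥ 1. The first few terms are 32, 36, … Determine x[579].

30

Computing terms: x[1] = 32; x[2] = 36; x[3] = 43; x[4] = 13; x[5] = 29; x[6] = 12; x[7] = 4; x[8] = 35; x[9] = 25; x[10] = 8; x[11] = 30; x[12] = 18; x[13] = 25.
Since x[13] = x[9] = 25, the sequence is eventually periodic: after a pre-period of length 8 it cycles with period 4.
For j ≥ 9, x[j] depends only on (j - 9) mod 4. (579 - 9) mod 4 = 2, so x[579] = x[11] = 30.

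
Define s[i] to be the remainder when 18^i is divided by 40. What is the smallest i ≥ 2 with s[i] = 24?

6

We have s[1] = 18; s[2] = 4; s[3] = 32; s[4] = 16; s[5] = 8; s[6] = 24; s[7] = 32.
Since s[7] = s[3] = 32, the sequence is eventually periodic: after a pre-period of length 2 it cycles with period 4.
The value 24 first appears (with i ≥ 2) at s[6].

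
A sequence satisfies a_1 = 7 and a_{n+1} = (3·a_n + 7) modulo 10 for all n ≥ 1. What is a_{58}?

8

Computing terms: a_1 = 7, a_2 = 8, a_3 = 1, a_4 = 0, a_5 = 7.
The sequence repeats with period 4.
So a_{58} = a_{1 + ((58-1) mod 4)} = a_2 = 8.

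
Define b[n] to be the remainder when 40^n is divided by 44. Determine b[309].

Listing terms: b[1] = 40,  b[2] = 16,  b[3] = 24,  b[4] = 36,  b[5] = 32,  b[6] = 4,  b[7] = 28,  b[8] = 20,  b[9] = 8,  b[10] = 12,  b[11] = 40.
The sequence repeats with period 10.
So b[309] = b[1 + ((309-1) mod 10)] = b[9] = 8.

8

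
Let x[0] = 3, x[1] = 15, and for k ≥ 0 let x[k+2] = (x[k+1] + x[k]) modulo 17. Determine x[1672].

9

Listing terms: x[0] = 3; x[1] = 15; x[2] = 1; x[3] = 16; x[4] = 0; x[5] = 16; x[6] = 16; x[7] = 15; x[8] = 14; x[9] = 12; x[10] = 9; x[11] = 4; x[12] = 13; x[13] = 0; x[14] = 13; x[15] = 13; x[16] = 9; x[17] = 5; x[18] = 14; x[19] = 2; x[20] = 16; x[21] = 1; x[22] = 0; x[23] = 1; x[24] = 1; x[25] = 2; x[26] = 3; x[27] = 5; x[28] = 8; x[29] = 13; x[30] = 4; x[31] = 0; x[32] = 4; x[33] = 4; x[34] = 8; x[35] = 12; x[36] = 3; x[37] = 15.
Since (x[36], x[37]) = (x[0], x[1]) = (3, 15) (two consecutive terms determine the rest), the sequence is periodic with period 36.
(1672 - 0) mod 36 = 16, so x[1672] = x[16] = 9.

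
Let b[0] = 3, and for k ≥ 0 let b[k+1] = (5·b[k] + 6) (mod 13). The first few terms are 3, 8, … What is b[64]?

3

Computing terms: b[0] = 3, b[1] = 8, b[2] = 7, b[3] = 2, b[4] = 3.
Since b[4] = b[0] = 3, the sequence is periodic with period 4.
So b[64] = b[0 + ((64-0) mod 4)] = b[0] = 3.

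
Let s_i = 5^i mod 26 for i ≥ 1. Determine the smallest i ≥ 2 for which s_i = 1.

4

Listing terms: s_1 = 5; s_2 = 25; s_3 = 21; s_4 = 1; s_5 = 5.
Since s_5 = s_1 = 5, the sequence is periodic with period 4.
The value 1 first appears (with i ≥ 2) at s_4.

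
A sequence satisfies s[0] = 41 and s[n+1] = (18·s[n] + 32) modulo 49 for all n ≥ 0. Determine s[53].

We have s[0] = 41, s[1] = 35, s[2] = 25, s[3] = 41.
The sequence repeats with period 3.
(53 - 0) mod 3 = 2, so s[53] = s[2] = 25.

25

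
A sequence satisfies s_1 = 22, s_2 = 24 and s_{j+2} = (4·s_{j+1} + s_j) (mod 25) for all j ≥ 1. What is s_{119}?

We have s_1 = 22; s_2 = 24; s_3 = 18; s_4 = 21; s_5 = 2; s_6 = 4; s_7 = 18; s_8 = 1; s_9 = 22; s_{10} = 14; s_{11} = 3; s_{12} = 1; s_{13} = 7; s_{14} = 4; s_{15} = 23; s_{16} = 21; s_{17} = 7; s_{18} = 24; s_{19} = 3; s_{20} = 11; s_{21} = 22; s_{22} = 24.
Since (s_{21}, s_{22}) = (s_1, s_2) = (22, 24) (two consecutive terms determine the rest), the sequence is periodic with period 20.
So s_{119} = s_{1 + ((119-1) mod 20)} = s_{19} = 3.

3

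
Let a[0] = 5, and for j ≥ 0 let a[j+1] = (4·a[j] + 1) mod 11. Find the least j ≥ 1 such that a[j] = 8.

Listing terms: a[0] = 5, a[1] = 10, a[2] = 8, a[3] = 0, a[4] = 1, a[5] = 5.
Since a[5] = a[0] = 5, the sequence is periodic with period 5.
The value 8 first appears (with j ≥ 1) at a[2].

2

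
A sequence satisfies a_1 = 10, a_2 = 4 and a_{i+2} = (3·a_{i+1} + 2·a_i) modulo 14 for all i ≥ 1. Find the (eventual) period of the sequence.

48

Computing terms: a_1 = 10, a_2 = 4, a_3 = 4, a_4 = 6, a_5 = 12, a_6 = 6, a_7 = 0, a_8 = 12, a_9 = 8, a_{10} = 6, a_{11} = 6, a_{12} = 2, a_{13} = 4, a_{14} = 2, a_{15} = 0, a_{16} = 4, a_{17} = 12, a_{18} = 2, a_{19} = 2, a_{20} = 10, a_{21} = 6, a_{22} = 10, a_{23} = 0, a_{24} = 6, a_{25} = 4, a_{26} = 10, a_{27} = 10, a_{28} = 8, a_{29} = 2, a_{30} = 8, a_{31} = 0, a_{32} = 2, a_{33} = 6, a_{34} = 8, a_{35} = 8, a_{36} = 12, a_{37} = 10, a_{38} = 12, a_{39} = 0, a_{40} = 10, a_{41} = 2, a_{42} = 12, a_{43} = 12, a_{44} = 4, a_{45} = 8, a_{46} = 4, a_{47} = 0, a_{48} = 8, a_{49} = 10, a_{50} = 4.
Since (a_{49}, a_{50}) = (a_1, a_2) = (10, 4) (two consecutive terms determine the rest), the sequence is periodic with period 48.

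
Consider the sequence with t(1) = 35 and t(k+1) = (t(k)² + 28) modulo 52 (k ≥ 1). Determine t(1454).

Listing terms: t(1) = 35; t(2) = 5; t(3) = 1; t(4) = 29; t(5) = 37; t(6) = 45; t(7) = 25; t(8) = 29.
Since t(8) = t(4) = 29, the sequence is eventually periodic: after a pre-period of length 3 it cycles with period 4.
For k ≥ 4, t(k) depends only on (k - 4) mod 4. (1454 - 4) mod 4 = 2, so t(1454) = t(6) = 45.

45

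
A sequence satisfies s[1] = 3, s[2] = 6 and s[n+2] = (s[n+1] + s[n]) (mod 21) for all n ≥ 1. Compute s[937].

s[1] = 3,  s[2] = 6,  s[3] = 9,  s[4] = 15,  s[5] = 3,  s[6] = 18,  s[7] = 0,  s[8] = 18,  s[9] = 18,  s[10] = 15,  s[11] = 12,  s[12] = 6,  s[13] = 18,  s[14] = 3,  s[15] = 0,  s[16] = 3,  s[17] = 3,  s[18] = 6.
The sequence repeats with period 16.
So s[937] = s[1 + ((937-1) mod 16)] = s[9] = 18.

18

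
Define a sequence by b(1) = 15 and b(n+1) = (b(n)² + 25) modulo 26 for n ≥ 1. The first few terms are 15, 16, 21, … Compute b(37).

We have b(1) = 15,  b(2) = 16,  b(3) = 21,  b(4) = 24,  b(5) = 3,  b(6) = 8,  b(7) = 11,  b(8) = 16.
Since b(8) = b(2) = 16, the sequence is eventually periodic: after a pre-period of length 1 it cycles with period 6.
For n ≥ 2, b(n) depends only on (n - 2) mod 6. (37 - 2) mod 6 = 5, so b(37) = b(7) = 11.

11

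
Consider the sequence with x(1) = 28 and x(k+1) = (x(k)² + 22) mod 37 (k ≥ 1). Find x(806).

6

We have x(1) = 28; x(2) = 29; x(3) = 12; x(4) = 18; x(5) = 13; x(6) = 6; x(7) = 21; x(8) = 19; x(9) = 13.
Since x(9) = x(5) = 13, the sequence is eventually periodic: after a pre-period of length 4 it cycles with period 4.
For k ≥ 5, x(k) depends only on (k - 5) mod 4. (806 - 5) mod 4 = 1, so x(806) = x(6) = 6.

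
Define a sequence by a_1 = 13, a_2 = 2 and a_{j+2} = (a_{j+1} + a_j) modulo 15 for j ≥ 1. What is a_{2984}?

a_1 = 13, a_2 = 2, a_3 = 0, a_4 = 2, a_5 = 2, a_6 = 4, a_7 = 6, a_8 = 10, a_9 = 1, a_{10} = 11, a_{11} = 12, a_{12} = 8, a_{13} = 5, a_{14} = 13, a_{15} = 3, a_{16} = 1, a_{17} = 4, a_{18} = 5, a_{19} = 9, a_{20} = 14, a_{21} = 8, a_{22} = 7, a_{23} = 0, a_{24} = 7, a_{25} = 7, a_{26} = 14, a_{27} = 6, a_{28} = 5, a_{29} = 11, a_{30} = 1, a_{31} = 12, a_{32} = 13, a_{33} = 10, a_{34} = 8, a_{35} = 3, a_{36} = 11, a_{37} = 14, a_{38} = 10, a_{39} = 9, a_{40} = 4, a_{41} = 13, a_{42} = 2.
Since (a_{41}, a_{42}) = (a_1, a_2) = (13, 2) (two consecutive terms determine the rest), the sequence is periodic with period 40.
(2984 - 1) mod 40 = 23, so a_{2984} = a_{24} = 7.

7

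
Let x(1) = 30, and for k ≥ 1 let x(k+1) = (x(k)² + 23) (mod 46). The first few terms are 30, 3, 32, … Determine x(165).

6

x(1) = 30, x(2) = 3, x(3) = 32, x(4) = 35, x(5) = 6, x(6) = 13, x(7) = 8, x(8) = 41, x(9) = 2, x(10) = 27, x(11) = 16, x(12) = 3.
Since x(12) = x(2) = 3, the sequence is eventually periodic: after a pre-period of length 1 it cycles with period 10.
For k ≥ 2, x(k) depends only on (k - 2) mod 10. (165 - 2) mod 10 = 3, so x(165) = x(5) = 6.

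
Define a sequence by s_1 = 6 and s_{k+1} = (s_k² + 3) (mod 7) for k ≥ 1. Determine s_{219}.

5

Listing terms: s_1 = 6,  s_2 = 4,  s_3 = 5,  s_4 = 0,  s_5 = 3,  s_6 = 5.
Since s_6 = s_3 = 5, the sequence is eventually periodic: after a pre-period of length 2 it cycles with period 3.
For k ≥ 3, s_k depends only on (k - 3) mod 3. (219 - 3) mod 3 = 0, so s_{219} = s_3 = 5.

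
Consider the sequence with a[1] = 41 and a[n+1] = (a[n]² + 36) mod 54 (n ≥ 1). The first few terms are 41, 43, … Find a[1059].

a[1] = 41; a[2] = 43; a[3] = 49; a[4] = 7; a[5] = 31; a[6] = 25; a[7] = 13; a[8] = 43.
Since a[8] = a[2] = 43, the sequence is eventually periodic: after a pre-period of length 1 it cycles with period 6.
For n ≥ 2, a[n] depends only on (n - 2) mod 6. (1059 - 2) mod 6 = 1, so a[1059] = a[3] = 49.

49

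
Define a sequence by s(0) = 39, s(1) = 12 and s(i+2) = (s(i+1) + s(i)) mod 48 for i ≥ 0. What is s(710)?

27

We have s(0) = 39,  s(1) = 12,  s(2) = 3,  s(3) = 15,  s(4) = 18,  s(5) = 33,  s(6) = 3,  s(7) = 36,  s(8) = 39,  s(9) = 27,  s(10) = 18,  s(11) = 45,  s(12) = 15,  s(13) = 12,  s(14) = 27,  s(15) = 39,  s(16) = 18,  s(17) = 9,  s(18) = 27,  s(19) = 36,  s(20) = 15,  s(21) = 3,  s(22) = 18,  s(23) = 21,  s(24) = 39,  s(25) = 12.
Since (s(24), s(25)) = (s(0), s(1)) = (39, 12) (two consecutive terms determine the rest), the sequence is periodic with period 24.
So s(710) = s(0 + ((710-0) mod 24)) = s(14) = 27.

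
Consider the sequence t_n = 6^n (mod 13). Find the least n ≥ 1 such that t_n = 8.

3

t_0 = 1, t_1 = 6, t_2 = 10, t_3 = 8, t_4 = 9, t_5 = 2, t_6 = 12, t_7 = 7, t_8 = 3, t_9 = 5, t_{10} = 4, t_{11} = 11, t_{12} = 1.
Since t_{12} = t_0 = 1, the sequence is periodic with period 12.
The value 8 first appears (with n ≥ 1) at t_3.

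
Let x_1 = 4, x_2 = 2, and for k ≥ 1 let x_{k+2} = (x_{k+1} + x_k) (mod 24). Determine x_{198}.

x_1 = 4,  x_2 = 2,  x_3 = 6,  x_4 = 8,  x_5 = 14,  x_6 = 22,  x_7 = 12,  x_8 = 10,  x_9 = 22,  x_{10} = 8,  x_{11} = 6,  x_{12} = 14,  x_{13} = 20,  x_{14} = 10,  x_{15} = 6,  x_{16} = 16,  x_{17} = 22,  x_{18} = 14,  x_{19} = 12,  x_{20} = 2,  x_{21} = 14,  x_{22} = 16,  x_{23} = 6,  x_{24} = 22,  x_{25} = 4,  x_{26} = 2.
Since (x_{25}, x_{26}) = (x_1, x_2) = (4, 2) (two consecutive terms determine the rest), the sequence is periodic with period 24.
So x_{198} = x_{1 + ((198-1) mod 24)} = x_6 = 22.

22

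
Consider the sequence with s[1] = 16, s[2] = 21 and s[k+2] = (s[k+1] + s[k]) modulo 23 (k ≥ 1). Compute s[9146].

2

Computing terms: s[1] = 16, s[2] = 21, s[3] = 14, s[4] = 12, s[5] = 3, s[6] = 15, s[7] = 18, s[8] = 10, s[9] = 5, s[10] = 15, s[11] = 20, s[12] = 12, s[13] = 9, s[14] = 21, s[15] = 7, s[16] = 5, s[17] = 12, s[18] = 17, s[19] = 6, s[20] = 0, s[21] = 6, s[22] = 6, s[23] = 12, s[24] = 18, s[25] = 7, s[26] = 2, s[27] = 9, s[28] = 11, s[29] = 20, s[30] = 8, s[31] = 5, s[32] = 13, s[33] = 18, s[34] = 8, s[35] = 3, s[36] = 11, s[37] = 14, s[38] = 2, s[39] = 16, s[40] = 18, s[41] = 11, s[42] = 6, s[43] = 17, s[44] = 0, s[45] = 17, s[46] = 17, s[47] = 11, s[48] = 5, s[49] = 16, s[50] = 21.
Since (s[49], s[50]) = (s[1], s[2]) = (16, 21) (two consecutive terms determine the rest), the sequence is periodic with period 48.
(9146 - 1) mod 48 = 25, so s[9146] = s[26] = 2.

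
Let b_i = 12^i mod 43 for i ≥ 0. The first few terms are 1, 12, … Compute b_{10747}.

b_0 = 1, b_1 = 12, b_2 = 15, b_3 = 8, b_4 = 10, b_5 = 34, b_6 = 21, b_7 = 37, b_8 = 14, b_9 = 39, b_{10} = 38, b_{11} = 26, b_{12} = 11, b_{13} = 3, b_{14} = 36, b_{15} = 2, b_{16} = 24, b_{17} = 30, b_{18} = 16, b_{19} = 20, b_{20} = 25, b_{21} = 42, b_{22} = 31, b_{23} = 28, b_{24} = 35, b_{25} = 33, b_{26} = 9, b_{27} = 22, b_{28} = 6, b_{29} = 29, b_{30} = 4, b_{31} = 5, b_{32} = 17, b_{33} = 32, b_{34} = 40, b_{35} = 7, b_{36} = 41, b_{37} = 19, b_{38} = 13, b_{39} = 27, b_{40} = 23, b_{41} = 18, b_{42} = 1.
Since b_{42} = b_0 = 1, the sequence is periodic with period 42.
So b_{10747} = b_{0 + ((10747-0) mod 42)} = b_{37} = 19.

19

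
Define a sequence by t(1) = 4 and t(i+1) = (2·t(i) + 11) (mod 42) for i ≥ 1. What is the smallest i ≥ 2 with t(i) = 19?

2

We have t(1) = 4; t(2) = 19; t(3) = 7; t(4) = 25; t(5) = 19.
Since t(5) = t(2) = 19, the sequence is eventually periodic: after a pre-period of length 1 it cycles with period 3.
The value 19 first appears (with i ≥ 2) at t(2).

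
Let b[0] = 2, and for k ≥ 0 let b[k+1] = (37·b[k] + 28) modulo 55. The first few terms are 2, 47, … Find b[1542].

7

b[0] = 2, b[1] = 47, b[2] = 7, b[3] = 12, b[4] = 32, b[5] = 2.
Since b[5] = b[0] = 2, the sequence is periodic with period 5.
(1542 - 0) mod 5 = 2, so b[1542] = b[2] = 7.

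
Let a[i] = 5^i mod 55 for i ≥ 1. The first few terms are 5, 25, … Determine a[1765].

45

Computing terms: a[1] = 5,  a[2] = 25,  a[3] = 15,  a[4] = 20,  a[5] = 45,  a[6] = 5.
The sequence repeats with period 5.
So a[1765] = a[1 + ((1765-1) mod 5)] = a[5] = 45.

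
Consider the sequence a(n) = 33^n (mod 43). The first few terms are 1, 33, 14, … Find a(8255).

29

a(0) = 1; a(1) = 33; a(2) = 14; a(3) = 32; a(4) = 24; a(5) = 18; a(6) = 35; a(7) = 37; a(8) = 17; a(9) = 2; a(10) = 23; a(11) = 28; a(12) = 21; a(13) = 5; a(14) = 36; a(15) = 27; a(16) = 31; a(17) = 34; a(18) = 4; a(19) = 3; a(20) = 13; a(21) = 42; a(22) = 10; a(23) = 29; a(24) = 11; a(25) = 19; a(26) = 25; a(27) = 8; a(28) = 6; a(29) = 26; a(30) = 41; a(31) = 20; a(32) = 15; a(33) = 22; a(34) = 38; a(35) = 7; a(36) = 16; a(37) = 12; a(38) = 9; a(39) = 39; a(40) = 40; a(41) = 30; a(42) = 1.
Since a(42) = a(0) = 1, the sequence is periodic with period 42.
So a(8255) = a(0 + ((8255-0) mod 42)) = a(23) = 29.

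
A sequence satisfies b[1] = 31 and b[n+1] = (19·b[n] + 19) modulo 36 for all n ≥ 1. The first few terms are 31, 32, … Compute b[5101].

19

b[1] = 31,  b[2] = 32,  b[3] = 15,  b[4] = 16,  b[5] = 35,  b[6] = 0,  b[7] = 19,  b[8] = 20,  b[9] = 3,  b[10] = 4,  b[11] = 23,  b[12] = 24,  b[13] = 7,  b[14] = 8,  b[15] = 27,  b[16] = 28,  b[17] = 11,  b[18] = 12,  b[19] = 31.
The sequence repeats with period 18.
So b[5101] = b[1 + ((5101-1) mod 18)] = b[7] = 19.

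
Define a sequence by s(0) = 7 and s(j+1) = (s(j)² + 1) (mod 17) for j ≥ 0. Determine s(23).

We have s(0) = 7; s(1) = 16; s(2) = 2; s(3) = 5; s(4) = 9; s(5) = 14; s(6) = 10; s(7) = 16.
Since s(7) = s(1) = 16, the sequence is eventually periodic: after a pre-period of length 1 it cycles with period 6.
For j ≥ 1, s(j) depends only on (j - 1) mod 6. (23 - 1) mod 6 = 4, so s(23) = s(5) = 14.

14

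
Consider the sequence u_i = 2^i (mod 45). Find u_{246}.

19

u_0 = 1; u_1 = 2; u_2 = 4; u_3 = 8; u_4 = 16; u_5 = 32; u_6 = 19; u_7 = 38; u_8 = 31; u_9 = 17; u_{10} = 34; u_{11} = 23; u_{12} = 1.
Since u_{12} = u_0 = 1, the sequence is periodic with period 12.
(246 - 0) mod 12 = 6, so u_{246} = u_6 = 19.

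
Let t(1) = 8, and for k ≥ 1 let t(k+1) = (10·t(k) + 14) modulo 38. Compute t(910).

10

Computing terms: t(1) = 8,  t(2) = 18,  t(3) = 4,  t(4) = 16,  t(5) = 22,  t(6) = 6,  t(7) = 36,  t(8) = 32,  t(9) = 30,  t(10) = 10,  t(11) = 0,  t(12) = 14,  t(13) = 2,  t(14) = 34,  t(15) = 12,  t(16) = 20,  t(17) = 24,  t(18) = 26,  t(19) = 8.
Since t(19) = t(1) = 8, the sequence is periodic with period 18.
So t(910) = t(1 + ((910-1) mod 18)) = t(10) = 10.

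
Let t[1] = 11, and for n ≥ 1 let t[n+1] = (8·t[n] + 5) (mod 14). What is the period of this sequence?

7

t[1] = 11, t[2] = 9, t[3] = 7, t[4] = 5, t[5] = 3, t[6] = 1, t[7] = 13, t[8] = 11.
The sequence repeats with period 7.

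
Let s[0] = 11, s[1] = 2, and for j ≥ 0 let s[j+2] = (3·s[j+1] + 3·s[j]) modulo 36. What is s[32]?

27

s[0] = 11,  s[1] = 2,  s[2] = 3,  s[3] = 15,  s[4] = 18,  s[5] = 27,  s[6] = 27,  s[7] = 18,  s[8] = 27.
Since (s[7], s[8]) = (s[4], s[5]) = (18, 27) (two consecutive terms determine the rest), the sequence is eventually periodic: after a pre-period of length 4 it cycles with period 3.
For j ≥ 4, s[j] depends only on (j - 4) mod 3. (32 - 4) mod 3 = 1, so s[32] = s[5] = 27.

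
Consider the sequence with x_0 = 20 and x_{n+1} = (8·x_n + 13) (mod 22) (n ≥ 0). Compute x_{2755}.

3

x_0 = 20,  x_1 = 19,  x_2 = 11,  x_3 = 13,  x_4 = 7,  x_5 = 3,  x_6 = 15,  x_7 = 1,  x_8 = 21,  x_9 = 5,  x_{10} = 9,  x_{11} = 19.
Since x_{11} = x_1 = 19, the sequence is eventually periodic: after a pre-period of length 1 it cycles with period 10.
For n ≥ 1, x_n depends only on (n - 1) mod 10. (2755 - 1) mod 10 = 4, so x_{2755} = x_5 = 3.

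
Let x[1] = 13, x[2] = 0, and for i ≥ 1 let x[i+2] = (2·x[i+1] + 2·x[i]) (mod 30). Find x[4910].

We have x[1] = 13; x[2] = 0; x[3] = 26; x[4] = 22; x[5] = 6; x[6] = 26; x[7] = 4; x[8] = 0; x[9] = 8; x[10] = 16; x[11] = 18; x[12] = 8; x[13] = 22; x[14] = 0; x[15] = 14; x[16] = 28; x[17] = 24; x[18] = 14; x[19] = 16; x[20] = 0; x[21] = 2; x[22] = 4; x[23] = 12; x[24] = 2; x[25] = 28; x[26] = 0; x[27] = 26.
Since (x[26], x[27]) = (x[2], x[3]) = (0, 26) (two consecutive terms determine the rest), the sequence is eventually periodic: after a pre-period of length 1 it cycles with period 24.
For i ≥ 2, x[i] depends only on (i - 2) mod 24. (4910 - 2) mod 24 = 12, so x[4910] = x[14] = 0.

0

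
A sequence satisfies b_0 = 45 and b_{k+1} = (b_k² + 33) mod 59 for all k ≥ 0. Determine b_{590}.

b_0 = 45, b_1 = 52, b_2 = 23, b_3 = 31, b_4 = 50, b_5 = 55, b_6 = 49, b_7 = 15, b_8 = 22, b_9 = 45.
The sequence repeats with period 9.
(590 - 0) mod 9 = 5, so b_{590} = b_5 = 55.

55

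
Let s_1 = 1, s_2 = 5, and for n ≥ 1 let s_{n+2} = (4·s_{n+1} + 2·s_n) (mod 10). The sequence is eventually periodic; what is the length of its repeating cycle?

4

Computing terms: s_1 = 1; s_2 = 5; s_3 = 2; s_4 = 8; s_5 = 6; s_6 = 0; s_7 = 2; s_8 = 8.
Since (s_7, s_8) = (s_3, s_4) = (2, 8) (two consecutive terms determine the rest), the sequence is eventually periodic: after a pre-period of length 2 it cycles with period 4.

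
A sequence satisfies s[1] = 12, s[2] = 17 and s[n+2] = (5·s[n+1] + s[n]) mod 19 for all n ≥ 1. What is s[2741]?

7

We have s[1] = 12, s[2] = 17, s[3] = 2, s[4] = 8, s[5] = 4, s[6] = 9, s[7] = 11, s[8] = 7, s[9] = 8, s[10] = 9, s[11] = 15, s[12] = 8, s[13] = 17, s[14] = 17, s[15] = 7, s[16] = 14, s[17] = 1, s[18] = 0, s[19] = 1, s[20] = 5, s[21] = 7, s[22] = 2, s[23] = 17, s[24] = 11, s[25] = 15, s[26] = 10, s[27] = 8, s[28] = 12, s[29] = 11, s[30] = 10, s[31] = 4, s[32] = 11, s[33] = 2, s[34] = 2, s[35] = 12, s[36] = 5, s[37] = 18, s[38] = 0, s[39] = 18, s[40] = 14, s[41] = 12, s[42] = 17.
The sequence repeats with period 40.
So s[2741] = s[1 + ((2741-1) mod 40)] = s[21] = 7.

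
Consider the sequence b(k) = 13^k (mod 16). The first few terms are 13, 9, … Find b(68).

1

Listing terms: b(1) = 13, b(2) = 9, b(3) = 5, b(4) = 1, b(5) = 13.
Since b(5) = b(1) = 13, the sequence is periodic with period 4.
So b(68) = b(1 + ((68-1) mod 4)) = b(4) = 1.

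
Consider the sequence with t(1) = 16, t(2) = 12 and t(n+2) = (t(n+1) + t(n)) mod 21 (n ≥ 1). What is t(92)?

16

Computing terms: t(1) = 16,  t(2) = 12,  t(3) = 7,  t(4) = 19,  t(5) = 5,  t(6) = 3,  t(7) = 8,  t(8) = 11,  t(9) = 19,  t(10) = 9,  t(11) = 7,  t(12) = 16,  t(13) = 2,  t(14) = 18,  t(15) = 20,  t(16) = 17,  t(17) = 16,  t(18) = 12.
The sequence repeats with period 16.
So t(92) = t(1 + ((92-1) mod 16)) = t(12) = 16.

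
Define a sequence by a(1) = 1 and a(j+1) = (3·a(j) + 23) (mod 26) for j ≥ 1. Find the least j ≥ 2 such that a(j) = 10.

Computing terms: a(1) = 1,  a(2) = 0,  a(3) = 23,  a(4) = 14,  a(5) = 13,  a(6) = 10,  a(7) = 1.
The sequence repeats with period 6.
The value 10 first appears (with j ≥ 2) at a(6).

6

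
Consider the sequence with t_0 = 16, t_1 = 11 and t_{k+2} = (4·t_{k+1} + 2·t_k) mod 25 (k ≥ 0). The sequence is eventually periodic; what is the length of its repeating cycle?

t_0 = 16; t_1 = 11; t_2 = 1; t_3 = 1; t_4 = 6; t_5 = 1; t_6 = 16; t_7 = 16; t_8 = 21; t_9 = 16; t_{10} = 6; t_{11} = 6; t_{12} = 11; t_{13} = 6; t_{14} = 21; t_{15} = 21; t_{16} = 1; t_{17} = 21; t_{18} = 11; t_{19} = 11; t_{20} = 16; t_{21} = 11.
The sequence repeats with period 20.

20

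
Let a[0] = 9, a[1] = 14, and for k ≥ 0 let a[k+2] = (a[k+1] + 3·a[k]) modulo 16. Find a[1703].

7

a[0] = 9; a[1] = 14; a[2] = 9; a[3] = 3; a[4] = 14; a[5] = 7; a[6] = 1; a[7] = 6; a[8] = 9; a[9] = 11; a[10] = 6; a[11] = 7; a[12] = 9; a[13] = 14.
The sequence repeats with period 12.
So a[1703] = a[0 + ((1703-0) mod 12)] = a[11] = 7.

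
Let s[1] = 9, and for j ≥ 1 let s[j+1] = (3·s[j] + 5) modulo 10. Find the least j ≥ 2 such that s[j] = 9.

5

Computing terms: s[1] = 9, s[2] = 2, s[3] = 1, s[4] = 8, s[5] = 9.
Since s[5] = s[1] = 9, the sequence is periodic with period 4.
The value 9 next appears (with j ≥ 2) at s[5].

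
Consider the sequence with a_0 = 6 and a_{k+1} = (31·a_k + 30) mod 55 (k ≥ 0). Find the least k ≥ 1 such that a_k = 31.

3

Computing terms: a_0 = 6,  a_1 = 51,  a_2 = 16,  a_3 = 31,  a_4 = 1,  a_5 = 6.
Since a_5 = a_0 = 6, the sequence is periodic with period 5.
The value 31 first appears (with k ≥ 1) at a_3.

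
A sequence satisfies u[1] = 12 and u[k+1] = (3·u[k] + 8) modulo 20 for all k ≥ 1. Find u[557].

12

Listing terms: u[1] = 12,  u[2] = 4,  u[3] = 0,  u[4] = 8,  u[5] = 12.
Since u[5] = u[1] = 12, the sequence is periodic with period 4.
(557 - 1) mod 4 = 0, so u[557] = u[1] = 12.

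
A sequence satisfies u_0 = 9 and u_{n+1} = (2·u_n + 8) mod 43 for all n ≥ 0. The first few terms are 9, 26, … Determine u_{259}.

Computing terms: u_0 = 9, u_1 = 26, u_2 = 17, u_3 = 42, u_4 = 6, u_5 = 20, u_6 = 5, u_7 = 18, u_8 = 1, u_9 = 10, u_{10} = 28, u_{11} = 21, u_{12} = 7, u_{13} = 22, u_{14} = 9.
Since u_{14} = u_0 = 9, the sequence is periodic with period 14.
So u_{259} = u_{0 + ((259-0) mod 14)} = u_7 = 18.

18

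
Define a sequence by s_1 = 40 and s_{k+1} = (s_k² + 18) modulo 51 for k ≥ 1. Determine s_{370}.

s_1 = 40, s_2 = 37, s_3 = 10, s_4 = 16, s_5 = 19, s_6 = 22, s_7 = 43, s_8 = 31, s_9 = 10.
Since s_9 = s_3 = 10, the sequence is eventually periodic: after a pre-period of length 2 it cycles with period 6.
For k ≥ 3, s_k depends only on (k - 3) mod 6. (370 - 3) mod 6 = 1, so s_{370} = s_4 = 16.

16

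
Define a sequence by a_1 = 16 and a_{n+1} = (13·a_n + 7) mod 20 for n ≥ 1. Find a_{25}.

16

Computing terms: a_1 = 16, a_2 = 15, a_3 = 2, a_4 = 13, a_5 = 16.
Since a_5 = a_1 = 16, the sequence is periodic with period 4.
(25 - 1) mod 4 = 0, so a_{25} = a_1 = 16.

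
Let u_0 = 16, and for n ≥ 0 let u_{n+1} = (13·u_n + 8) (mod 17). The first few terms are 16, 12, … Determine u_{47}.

u_0 = 16; u_1 = 12; u_2 = 11; u_3 = 15; u_4 = 16.
The sequence repeats with period 4.
(47 - 0) mod 4 = 3, so u_{47} = u_3 = 15.

15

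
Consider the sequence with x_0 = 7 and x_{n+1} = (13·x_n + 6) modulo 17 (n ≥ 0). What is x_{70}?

Computing terms: x_0 = 7; x_1 = 12; x_2 = 9; x_3 = 4; x_4 = 7.
Since x_4 = x_0 = 7, the sequence is periodic with period 4.
So x_{70} = x_{0 + ((70-0) mod 4)} = x_2 = 9.

9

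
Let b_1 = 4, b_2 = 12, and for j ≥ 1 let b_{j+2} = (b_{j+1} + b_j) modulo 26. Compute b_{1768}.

2

Listing terms: b_1 = 4,  b_2 = 12,  b_3 = 16,  b_4 = 2,  b_5 = 18,  b_6 = 20,  b_7 = 12,  b_8 = 6,  b_9 = 18,  b_{10} = 24,  b_{11} = 16,  b_{12} = 14,  b_{13} = 4,  b_{14} = 18,  b_{15} = 22,  b_{16} = 14,  b_{17} = 10,  b_{18} = 24,  b_{19} = 8,  b_{20} = 6,  b_{21} = 14,  b_{22} = 20,  b_{23} = 8,  b_{24} = 2,  b_{25} = 10,  b_{26} = 12,  b_{27} = 22,  b_{28} = 8,  b_{29} = 4,  b_{30} = 12.
The sequence repeats with period 28.
So b_{1768} = b_{1 + ((1768-1) mod 28)} = b_4 = 2.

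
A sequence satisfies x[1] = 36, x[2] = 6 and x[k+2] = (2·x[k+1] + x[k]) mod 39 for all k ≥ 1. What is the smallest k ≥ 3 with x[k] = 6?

10

We have x[1] = 36, x[2] = 6, x[3] = 9, x[4] = 24, x[5] = 18, x[6] = 21, x[7] = 21, x[8] = 24, x[9] = 30, x[10] = 6, x[11] = 3, x[12] = 12, x[13] = 27, x[14] = 27, x[15] = 3, x[16] = 33, x[17] = 30, x[18] = 15, x[19] = 21, x[20] = 18, x[21] = 18, x[22] = 15, x[23] = 9, x[24] = 33, x[25] = 36, x[26] = 27, x[27] = 12, x[28] = 12, x[29] = 36, x[30] = 6.
Since (x[29], x[30]) = (x[1], x[2]) = (36, 6) (two consecutive terms determine the rest), the sequence is periodic with period 28.
The value 6 first appears (with k ≥ 3) at x[10].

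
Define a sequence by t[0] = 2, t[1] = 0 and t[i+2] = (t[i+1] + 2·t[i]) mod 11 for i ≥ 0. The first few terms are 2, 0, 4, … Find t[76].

t[0] = 2,  t[1] = 0,  t[2] = 4,  t[3] = 4,  t[4] = 1,  t[5] = 9,  t[6] = 0,  t[7] = 7,  t[8] = 7,  t[9] = 10,  t[10] = 2,  t[11] = 0.
Since (t[10], t[11]) = (t[0], t[1]) = (2, 0) (two consecutive terms determine the rest), the sequence is periodic with period 10.
So t[76] = t[0 + ((76-0) mod 10)] = t[6] = 0.

0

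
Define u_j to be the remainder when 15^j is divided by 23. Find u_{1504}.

4

Listing terms: u_0 = 1,  u_1 = 15,  u_2 = 18,  u_3 = 17,  u_4 = 2,  u_5 = 7,  u_6 = 13,  u_7 = 11,  u_8 = 4,  u_9 = 14,  u_{10} = 3,  u_{11} = 22,  u_{12} = 8,  u_{13} = 5,  u_{14} = 6,  u_{15} = 21,  u_{16} = 16,  u_{17} = 10,  u_{18} = 12,  u_{19} = 19,  u_{20} = 9,  u_{21} = 20,  u_{22} = 1.
The sequence repeats with period 22.
So u_{1504} = u_{0 + ((1504-0) mod 22)} = u_8 = 4.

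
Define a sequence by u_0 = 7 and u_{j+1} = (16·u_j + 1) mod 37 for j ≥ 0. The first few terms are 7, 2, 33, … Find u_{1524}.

11

u_0 = 7,  u_1 = 2,  u_2 = 33,  u_3 = 11,  u_4 = 29,  u_5 = 21,  u_6 = 4,  u_7 = 28,  u_8 = 5,  u_9 = 7.
Since u_9 = u_0 = 7, the sequence is periodic with period 9.
So u_{1524} = u_{0 + ((1524-0) mod 9)} = u_3 = 11.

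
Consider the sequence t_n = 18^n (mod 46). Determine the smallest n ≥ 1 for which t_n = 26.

5

We have t_0 = 1,  t_1 = 18,  t_2 = 2,  t_3 = 36,  t_4 = 4,  t_5 = 26,  t_6 = 8,  t_7 = 6,  t_8 = 16,  t_9 = 12,  t_{10} = 32,  t_{11} = 24,  t_{12} = 18.
Since t_{12} = t_1 = 18, the sequence is eventually periodic: after a pre-period of length 1 it cycles with period 11.
The value 26 first appears (with n ≥ 1) at t_5.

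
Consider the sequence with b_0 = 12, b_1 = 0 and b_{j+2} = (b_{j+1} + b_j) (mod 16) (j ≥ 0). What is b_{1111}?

Listing terms: b_0 = 12, b_1 = 0, b_2 = 12, b_3 = 12, b_4 = 8, b_5 = 4, b_6 = 12, b_7 = 0.
Since (b_6, b_7) = (b_0, b_1) = (12, 0) (two consecutive terms determine the rest), the sequence is periodic with period 6.
So b_{1111} = b_{0 + ((1111-0) mod 6)} = b_1 = 0.

0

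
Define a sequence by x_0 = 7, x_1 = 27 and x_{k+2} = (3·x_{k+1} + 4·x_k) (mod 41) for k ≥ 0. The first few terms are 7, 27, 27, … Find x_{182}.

We have x_0 = 7,  x_1 = 27,  x_2 = 27,  x_3 = 25,  x_4 = 19,  x_5 = 34,  x_6 = 14,  x_7 = 14,  x_8 = 16,  x_9 = 22,  x_{10} = 7,  x_{11} = 27.
The sequence repeats with period 10.
(182 - 0) mod 10 = 2, so x_{182} = x_2 = 27.

27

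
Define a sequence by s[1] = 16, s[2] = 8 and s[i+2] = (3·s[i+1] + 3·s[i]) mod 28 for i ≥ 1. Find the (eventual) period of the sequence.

42

Computing terms: s[1] = 16, s[2] = 8, s[3] = 16, s[4] = 16, s[5] = 12, s[6] = 0, s[7] = 8, s[8] = 24, s[9] = 12, s[10] = 24, s[11] = 24, s[12] = 4, s[13] = 0, s[14] = 12, s[15] = 8, s[16] = 4, s[17] = 8, s[18] = 8, s[19] = 20, s[20] = 0, s[21] = 4, s[22] = 12, s[23] = 20, s[24] = 12, s[25] = 12, s[26] = 16, s[27] = 0, s[28] = 20, s[29] = 4, s[30] = 16, s[31] = 4, s[32] = 4, s[33] = 24, s[34] = 0, s[35] = 16, s[36] = 20, s[37] = 24, s[38] = 20, s[39] = 20, s[40] = 8, s[41] = 0, s[42] = 24, s[43] = 16, s[44] = 8.
The sequence repeats with period 42.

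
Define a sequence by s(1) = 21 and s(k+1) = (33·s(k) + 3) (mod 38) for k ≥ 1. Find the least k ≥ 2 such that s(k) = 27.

11

s(1) = 21; s(2) = 12; s(3) = 19; s(4) = 22; s(5) = 7; s(6) = 6; s(7) = 11; s(8) = 24; s(9) = 35; s(10) = 18; s(11) = 27; s(12) = 20; s(13) = 17; s(14) = 32; s(15) = 33; s(16) = 28; s(17) = 15; s(18) = 4; s(19) = 21.
The sequence repeats with period 18.
The value 27 first appears (with k ≥ 2) at s(11).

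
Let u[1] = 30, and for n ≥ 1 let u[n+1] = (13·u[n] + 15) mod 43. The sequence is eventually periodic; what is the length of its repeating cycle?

21

Computing terms: u[1] = 30, u[2] = 18, u[3] = 34, u[4] = 27, u[5] = 22, u[6] = 0, u[7] = 15, u[8] = 38, u[9] = 36, u[10] = 10, u[11] = 16, u[12] = 8, u[13] = 33, u[14] = 14, u[15] = 25, u[16] = 39, u[17] = 6, u[18] = 7, u[19] = 20, u[20] = 17, u[21] = 21, u[22] = 30.
The sequence repeats with period 21.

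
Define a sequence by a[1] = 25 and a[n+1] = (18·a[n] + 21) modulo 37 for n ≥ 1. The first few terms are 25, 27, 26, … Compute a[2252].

1

Computing terms: a[1] = 25; a[2] = 27; a[3] = 26; a[4] = 8; a[5] = 17; a[6] = 31; a[7] = 24; a[8] = 9; a[9] = 35; a[10] = 22; a[11] = 10; a[12] = 16; a[13] = 13; a[14] = 33; a[15] = 23; a[16] = 28; a[17] = 7; a[18] = 36; a[19] = 3; a[20] = 1; a[21] = 2; a[22] = 20; a[23] = 11; a[24] = 34; a[25] = 4; a[26] = 19; a[27] = 30; a[28] = 6; a[29] = 18; a[30] = 12; a[31] = 15; a[32] = 32; a[33] = 5; a[34] = 0; a[35] = 21; a[36] = 29; a[37] = 25.
The sequence repeats with period 36.
(2252 - 1) mod 36 = 19, so a[2252] = a[20] = 1.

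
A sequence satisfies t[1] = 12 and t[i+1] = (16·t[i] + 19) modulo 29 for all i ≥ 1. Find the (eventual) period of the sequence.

Listing terms: t[1] = 12,  t[2] = 8,  t[3] = 2,  t[4] = 22,  t[5] = 23,  t[6] = 10,  t[7] = 5,  t[8] = 12.
The sequence repeats with period 7.

7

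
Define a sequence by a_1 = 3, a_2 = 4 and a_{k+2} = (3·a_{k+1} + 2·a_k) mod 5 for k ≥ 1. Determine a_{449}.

Listing terms: a_1 = 3,  a_2 = 4,  a_3 = 3,  a_4 = 2,  a_5 = 2,  a_6 = 0,  a_7 = 4,  a_8 = 2,  a_9 = 4,  a_{10} = 1,  a_{11} = 1,  a_{12} = 0,  a_{13} = 2,  a_{14} = 1,  a_{15} = 2,  a_{16} = 3,  a_{17} = 3,  a_{18} = 0,  a_{19} = 1,  a_{20} = 3,  a_{21} = 1,  a_{22} = 4,  a_{23} = 4,  a_{24} = 0,  a_{25} = 3,  a_{26} = 4.
Since (a_{25}, a_{26}) = (a_1, a_2) = (3, 4) (two consecutive terms determine the rest), the sequence is periodic with period 24.
(449 - 1) mod 24 = 16, so a_{449} = a_{17} = 3.

3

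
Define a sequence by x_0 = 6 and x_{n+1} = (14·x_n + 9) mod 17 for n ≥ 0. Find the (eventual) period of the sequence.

Computing terms: x_0 = 6, x_1 = 8, x_2 = 2, x_3 = 3, x_4 = 0, x_5 = 9, x_6 = 16, x_7 = 12, x_8 = 7, x_9 = 5, x_{10} = 11, x_{11} = 10, x_{12} = 13, x_{13} = 4, x_{14} = 14, x_{15} = 1, x_{16} = 6.
Since x_{16} = x_0 = 6, the sequence is periodic with period 16.

16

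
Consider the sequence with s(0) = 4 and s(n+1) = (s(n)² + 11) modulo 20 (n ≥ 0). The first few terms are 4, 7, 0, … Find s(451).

7

Listing terms: s(0) = 4; s(1) = 7; s(2) = 0; s(3) = 11; s(4) = 12; s(5) = 15; s(6) = 16; s(7) = 7.
Since s(7) = s(1) = 7, the sequence is eventually periodic: after a pre-period of length 1 it cycles with period 6.
For n ≥ 1, s(n) depends only on (n - 1) mod 6. (451 - 1) mod 6 = 0, so s(451) = s(1) = 7.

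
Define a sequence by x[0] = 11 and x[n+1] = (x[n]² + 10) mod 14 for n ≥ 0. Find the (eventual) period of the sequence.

3

Computing terms: x[0] = 11,  x[1] = 5,  x[2] = 7,  x[3] = 3,  x[4] = 5.
Since x[4] = x[1] = 5, the sequence is eventually periodic: after a pre-period of length 1 it cycles with period 3.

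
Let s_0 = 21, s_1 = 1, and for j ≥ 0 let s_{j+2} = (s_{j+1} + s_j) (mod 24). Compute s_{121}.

s_0 = 21; s_1 = 1; s_2 = 22; s_3 = 23; s_4 = 21; s_5 = 20; s_6 = 17; s_7 = 13; s_8 = 6; s_9 = 19; s_{10} = 1; s_{11} = 20; s_{12} = 21; s_{13} = 17; s_{14} = 14; s_{15} = 7; s_{16} = 21; s_{17} = 4; s_{18} = 1; s_{19} = 5; s_{20} = 6; s_{21} = 11; s_{22} = 17; s_{23} = 4; s_{24} = 21; s_{25} = 1.
The sequence repeats with period 24.
So s_{121} = s_{0 + ((121-0) mod 24)} = s_1 = 1.

1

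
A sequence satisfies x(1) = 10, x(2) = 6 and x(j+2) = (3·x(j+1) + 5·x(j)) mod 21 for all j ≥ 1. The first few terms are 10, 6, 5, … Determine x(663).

5

Listing terms: x(1) = 10, x(2) = 6, x(3) = 5, x(4) = 3, x(5) = 13, x(6) = 12, x(7) = 17, x(8) = 6, x(9) = 19, x(10) = 3, x(11) = 20, x(12) = 12, x(13) = 10, x(14) = 6.
The sequence repeats with period 12.
(663 - 1) mod 12 = 2, so x(663) = x(3) = 5.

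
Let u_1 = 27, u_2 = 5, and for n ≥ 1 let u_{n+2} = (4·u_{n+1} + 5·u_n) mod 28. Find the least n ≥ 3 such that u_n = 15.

3

We have u_1 = 27,  u_2 = 5,  u_3 = 15,  u_4 = 1,  u_5 = 23,  u_6 = 13,  u_7 = 27,  u_8 = 5.
The sequence repeats with period 6.
The value 15 first appears (with n ≥ 3) at u_3.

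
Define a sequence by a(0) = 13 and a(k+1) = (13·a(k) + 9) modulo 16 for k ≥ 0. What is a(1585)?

2

Computing terms: a(0) = 13; a(1) = 2; a(2) = 3; a(3) = 0; a(4) = 9; a(5) = 14; a(6) = 15; a(7) = 12; a(8) = 5; a(9) = 10; a(10) = 11; a(11) = 8; a(12) = 1; a(13) = 6; a(14) = 7; a(15) = 4; a(16) = 13.
The sequence repeats with period 16.
So a(1585) = a(0 + ((1585-0) mod 16)) = a(1) = 2.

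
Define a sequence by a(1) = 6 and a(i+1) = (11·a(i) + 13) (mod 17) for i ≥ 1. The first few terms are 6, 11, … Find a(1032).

7

Computing terms: a(1) = 6, a(2) = 11, a(3) = 15, a(4) = 8, a(5) = 16, a(6) = 2, a(7) = 1, a(8) = 7, a(9) = 5, a(10) = 0, a(11) = 13, a(12) = 3, a(13) = 12, a(14) = 9, a(15) = 10, a(16) = 4, a(17) = 6.
The sequence repeats with period 16.
(1032 - 1) mod 16 = 7, so a(1032) = a(8) = 7.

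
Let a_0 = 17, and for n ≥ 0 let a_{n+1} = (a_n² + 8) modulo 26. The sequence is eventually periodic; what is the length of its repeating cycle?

3

a_0 = 17; a_1 = 11; a_2 = 25; a_3 = 9; a_4 = 11.
Since a_4 = a_1 = 11, the sequence is eventually periodic: after a pre-period of length 1 it cycles with period 3.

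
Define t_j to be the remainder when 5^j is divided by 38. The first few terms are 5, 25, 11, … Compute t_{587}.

25

t_1 = 5; t_2 = 25; t_3 = 11; t_4 = 17; t_5 = 9; t_6 = 7; t_7 = 35; t_8 = 23; t_9 = 1; t_{10} = 5.
Since t_{10} = t_1 = 5, the sequence is periodic with period 9.
So t_{587} = t_{1 + ((587-1) mod 9)} = t_2 = 25.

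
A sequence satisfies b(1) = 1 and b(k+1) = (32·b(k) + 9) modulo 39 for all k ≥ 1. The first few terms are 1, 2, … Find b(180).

29

Computing terms: b(1) = 1; b(2) = 2; b(3) = 34; b(4) = 5; b(5) = 13; b(6) = 35; b(7) = 37; b(8) = 23; b(9) = 4; b(10) = 20; b(11) = 25; b(12) = 29; b(13) = 1.
Since b(13) = b(1) = 1, the sequence is periodic with period 12.
So b(180) = b(1 + ((180-1) mod 12)) = b(12) = 29.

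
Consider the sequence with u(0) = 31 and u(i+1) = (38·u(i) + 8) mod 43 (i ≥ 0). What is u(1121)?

0

u(0) = 31,  u(1) = 25,  u(2) = 12,  u(3) = 34,  u(4) = 10,  u(5) = 1,  u(6) = 3,  u(7) = 36,  u(8) = 0,  u(9) = 8,  u(10) = 11,  u(11) = 39,  u(12) = 28,  u(13) = 40,  u(14) = 23,  u(15) = 22,  u(16) = 27,  u(17) = 2,  u(18) = 41,  u(19) = 18,  u(20) = 4,  u(21) = 31.
Since u(21) = u(0) = 31, the sequence is periodic with period 21.
(1121 - 0) mod 21 = 8, so u(1121) = u(8) = 0.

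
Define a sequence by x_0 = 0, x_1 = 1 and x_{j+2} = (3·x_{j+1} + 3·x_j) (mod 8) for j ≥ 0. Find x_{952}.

x_0 = 0,  x_1 = 1,  x_2 = 3,  x_3 = 4,  x_4 = 5,  x_5 = 3,  x_6 = 0,  x_7 = 1.
Since (x_6, x_7) = (x_0, x_1) = (0, 1) (two consecutive terms determine the rest), the sequence is periodic with period 6.
So x_{952} = x_{0 + ((952-0) mod 6)} = x_4 = 5.

5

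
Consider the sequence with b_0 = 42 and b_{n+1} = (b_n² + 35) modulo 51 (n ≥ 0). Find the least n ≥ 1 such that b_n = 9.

6

Listing terms: b_0 = 42, b_1 = 14, b_2 = 27, b_3 = 50, b_4 = 36, b_5 = 5, b_6 = 9, b_7 = 14.
Since b_7 = b_1 = 14, the sequence is eventually periodic: after a pre-period of length 1 it cycles with period 6.
The value 9 first appears (with n ≥ 1) at b_6.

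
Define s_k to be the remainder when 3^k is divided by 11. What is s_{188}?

5

Computing terms: s_0 = 1, s_1 = 3, s_2 = 9, s_3 = 5, s_4 = 4, s_5 = 1.
Since s_5 = s_0 = 1, the sequence is periodic with period 5.
So s_{188} = s_{0 + ((188-0) mod 5)} = s_3 = 5.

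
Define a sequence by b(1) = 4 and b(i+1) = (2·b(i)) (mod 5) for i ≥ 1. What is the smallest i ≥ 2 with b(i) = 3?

We have b(1) = 4,  b(2) = 3,  b(3) = 1,  b(4) = 2,  b(5) = 4.
Since b(5) = b(1) = 4, the sequence is periodic with period 4.
The value 3 first appears (with i ≥ 2) at b(2).

2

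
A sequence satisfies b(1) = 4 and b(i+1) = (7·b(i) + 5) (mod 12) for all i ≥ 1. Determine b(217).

4

b(1) = 4, b(2) = 9, b(3) = 8, b(4) = 1, b(5) = 0, b(6) = 5, b(7) = 4.
Since b(7) = b(1) = 4, the sequence is periodic with period 6.
(217 - 1) mod 6 = 0, so b(217) = b(1) = 4.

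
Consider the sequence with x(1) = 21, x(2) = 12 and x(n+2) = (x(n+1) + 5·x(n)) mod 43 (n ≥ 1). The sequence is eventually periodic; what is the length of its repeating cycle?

Computing terms: x(1) = 21,  x(2) = 12,  x(3) = 31,  x(4) = 5,  x(5) = 31,  x(6) = 13,  x(7) = 39,  x(8) = 18,  x(9) = 41,  x(10) = 2,  x(11) = 35,  x(12) = 2,  x(13) = 5,  x(14) = 15,  x(15) = 40,  x(16) = 29,  x(17) = 14,  x(18) = 30,  x(19) = 14,  x(20) = 35,  x(21) = 19,  x(22) = 22,  x(23) = 31,  x(24) = 12,  x(25) = 38,  x(26) = 12,  x(27) = 30,  x(28) = 4,  x(29) = 25,  x(30) = 2,  x(31) = 41,  x(32) = 8,  x(33) = 41,  x(34) = 38,  x(35) = 28,  x(36) = 3,  x(37) = 14,  x(38) = 29,  x(39) = 13,  x(40) = 29,  x(41) = 8,  x(42) = 24,  x(43) = 21,  x(44) = 12.
The sequence repeats with period 42.

42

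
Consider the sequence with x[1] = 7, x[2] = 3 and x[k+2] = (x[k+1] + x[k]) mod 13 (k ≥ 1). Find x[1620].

11

We have x[1] = 7; x[2] = 3; x[3] = 10; x[4] = 0; x[5] = 10; x[6] = 10; x[7] = 7; x[8] = 4; x[9] = 11; x[10] = 2; x[11] = 0; x[12] = 2; x[13] = 2; x[14] = 4; x[15] = 6; x[16] = 10; x[17] = 3; x[18] = 0; x[19] = 3; x[20] = 3; x[21] = 6; x[22] = 9; x[23] = 2; x[24] = 11; x[25] = 0; x[26] = 11; x[27] = 11; x[28] = 9; x[29] = 7; x[30] = 3.
Since (x[29], x[30]) = (x[1], x[2]) = (7, 3) (two consecutive terms determine the rest), the sequence is periodic with period 28.
So x[1620] = x[1 + ((1620-1) mod 28)] = x[24] = 11.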